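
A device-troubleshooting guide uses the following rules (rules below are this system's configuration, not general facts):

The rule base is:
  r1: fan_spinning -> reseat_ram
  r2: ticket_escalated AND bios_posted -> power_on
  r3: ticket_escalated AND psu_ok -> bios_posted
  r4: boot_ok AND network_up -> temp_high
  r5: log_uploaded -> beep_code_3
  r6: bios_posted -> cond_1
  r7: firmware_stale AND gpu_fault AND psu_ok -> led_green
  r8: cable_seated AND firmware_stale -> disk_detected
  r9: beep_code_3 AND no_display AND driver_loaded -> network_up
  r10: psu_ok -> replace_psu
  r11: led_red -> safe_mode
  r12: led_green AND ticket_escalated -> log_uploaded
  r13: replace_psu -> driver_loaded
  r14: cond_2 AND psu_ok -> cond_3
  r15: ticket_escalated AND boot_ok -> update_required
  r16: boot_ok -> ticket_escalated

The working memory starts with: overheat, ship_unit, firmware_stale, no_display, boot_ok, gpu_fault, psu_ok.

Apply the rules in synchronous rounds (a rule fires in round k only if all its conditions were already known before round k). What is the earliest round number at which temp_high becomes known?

5

Round 1 fires r7, r10, r16, giving led_green, replace_psu, ticket_escalated.
Round 2 fires r3, r12, r13, r15, giving bios_posted, log_uploaded, driver_loaded, update_required.
Round 3 fires r2, r5, r6, giving power_on, beep_code_3, cond_1.
Round 4 fires r9, giving network_up.
Round 5 fires r4, giving temp_high.
temp_high first appears in round 5.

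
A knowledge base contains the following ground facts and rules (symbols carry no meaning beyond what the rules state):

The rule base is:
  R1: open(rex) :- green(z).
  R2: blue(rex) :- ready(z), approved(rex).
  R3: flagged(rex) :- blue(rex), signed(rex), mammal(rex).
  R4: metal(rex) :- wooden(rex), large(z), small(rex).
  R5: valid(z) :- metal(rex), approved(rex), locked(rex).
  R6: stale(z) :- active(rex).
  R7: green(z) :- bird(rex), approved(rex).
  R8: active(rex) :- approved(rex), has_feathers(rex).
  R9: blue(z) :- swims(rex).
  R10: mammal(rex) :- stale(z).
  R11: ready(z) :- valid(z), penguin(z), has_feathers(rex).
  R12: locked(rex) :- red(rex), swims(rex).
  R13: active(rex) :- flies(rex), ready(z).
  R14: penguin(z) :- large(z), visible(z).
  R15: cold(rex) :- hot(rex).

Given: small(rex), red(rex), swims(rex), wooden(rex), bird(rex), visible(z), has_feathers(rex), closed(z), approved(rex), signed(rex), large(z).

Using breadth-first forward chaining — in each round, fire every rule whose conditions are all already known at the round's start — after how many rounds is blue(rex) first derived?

[1] R4 [metal(rex) :- wooden(rex), large(z), small(rex).]; R7 [green(z) :- bird(rex), approved(rex).]; R8 [active(rex) :- approved(rex), has_feathers(rex).]; R9 [blue(z) :- swims(rex).]; R12 [locked(rex) :- red(rex), swims(rex).]; R14 [penguin(z) :- large(z), visible(z).]. ⇒ new: metal(rex), green(z), active(rex), blue(z), locked(rex), penguin(z).
[2] R1 [open(rex) :- green(z).]; R5 [valid(z) :- metal(rex), approved(rex), locked(rex).]; R6 [stale(z) :- active(rex).]. ⇒ new: open(rex), valid(z), stale(z).
[3] R10 [mammal(rex) :- stale(z).]; R11 [ready(z) :- valid(z), penguin(z), has_feathers(rex).]. ⇒ new: mammal(rex), ready(z).
[4] R2 [blue(rex) :- ready(z), approved(rex).]. ⇒ new: blue(rex).
blue(rex) first appears in round 4.

4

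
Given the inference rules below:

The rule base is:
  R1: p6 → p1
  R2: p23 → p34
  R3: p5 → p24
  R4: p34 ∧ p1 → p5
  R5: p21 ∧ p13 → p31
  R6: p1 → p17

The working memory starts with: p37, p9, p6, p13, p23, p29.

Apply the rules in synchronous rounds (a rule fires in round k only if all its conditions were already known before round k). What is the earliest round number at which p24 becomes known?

3

Round 1 — R1, R2, derive p1, p34.
Round 2 — R4, R6, derive p5, p17.
Round 3 — R3, derive p24.
p24 first appears in round 3.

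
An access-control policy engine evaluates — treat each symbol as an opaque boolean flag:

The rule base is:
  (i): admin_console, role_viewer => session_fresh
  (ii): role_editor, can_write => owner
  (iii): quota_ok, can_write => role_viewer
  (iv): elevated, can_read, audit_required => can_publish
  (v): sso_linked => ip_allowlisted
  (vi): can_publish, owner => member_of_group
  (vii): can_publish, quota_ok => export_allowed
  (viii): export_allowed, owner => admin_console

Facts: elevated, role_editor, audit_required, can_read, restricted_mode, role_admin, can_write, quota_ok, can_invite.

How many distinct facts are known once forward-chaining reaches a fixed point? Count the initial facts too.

16

Round 1: (ii) [role_editor, can_write => owner]; (iii) [quota_ok, can_write => role_viewer]; (iv) [elevated, can_read, audit_required => can_publish]. Adds owner, role_viewer, can_publish.
Round 2: (vi) [can_publish, owner => member_of_group]; (vii) [can_publish, quota_ok => export_allowed]. Adds member_of_group, export_allowed.
Round 3: (viii) [export_allowed, owner => admin_console]. Adds admin_console.
Round 4: (i) [admin_console, role_viewer => session_fresh]. Adds session_fresh.
Closure: {admin_console, audit_required, can_invite, can_publish, can_read, can_write, elevated, export_allowed, member_of_group, owner, quota_ok, restricted_mode, role_admin, role_editor, role_viewer, session_fresh} — 16 facts.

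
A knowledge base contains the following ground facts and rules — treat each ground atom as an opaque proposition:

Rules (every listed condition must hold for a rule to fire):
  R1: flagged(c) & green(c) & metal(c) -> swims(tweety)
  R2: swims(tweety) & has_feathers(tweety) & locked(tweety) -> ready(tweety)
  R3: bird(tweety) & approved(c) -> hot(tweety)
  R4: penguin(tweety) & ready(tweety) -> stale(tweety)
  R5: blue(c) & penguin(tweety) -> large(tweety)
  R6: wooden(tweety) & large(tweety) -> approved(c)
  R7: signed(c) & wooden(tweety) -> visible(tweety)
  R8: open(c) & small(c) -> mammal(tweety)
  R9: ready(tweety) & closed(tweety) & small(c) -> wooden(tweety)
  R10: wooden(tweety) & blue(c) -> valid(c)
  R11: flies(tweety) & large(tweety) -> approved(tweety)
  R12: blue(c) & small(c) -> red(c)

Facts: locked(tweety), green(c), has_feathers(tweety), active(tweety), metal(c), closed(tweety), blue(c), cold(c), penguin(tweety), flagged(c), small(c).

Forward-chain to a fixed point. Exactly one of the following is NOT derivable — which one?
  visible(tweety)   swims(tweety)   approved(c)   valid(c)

visible(tweety)

Round 1 — R1, R5, R12, derive swims(tweety), large(tweety), red(c).
Round 2 — R2, derive ready(tweety).
Round 3 — R4, R9, derive stale(tweety), wooden(tweety).
Round 4 — R6, R10, derive approved(c), valid(c).
Derived: valid(c) (round 4), approved(c) (round 4), swims(tweety) (round 1). visible(tweety) never appears in any round.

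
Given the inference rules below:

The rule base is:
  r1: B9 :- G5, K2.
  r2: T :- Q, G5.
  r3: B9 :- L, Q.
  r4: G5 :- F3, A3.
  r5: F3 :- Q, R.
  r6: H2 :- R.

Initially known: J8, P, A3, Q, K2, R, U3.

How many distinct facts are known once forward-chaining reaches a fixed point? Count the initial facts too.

12

Round 1 fires r5, r6, giving F3, H2.
Round 2 fires r4, giving G5.
Round 3 fires r1, r2, giving B9, T.
Closure: {A3, B9, F3, G5, H2, J8, K2, P, Q, R, T, U3} — 12 facts.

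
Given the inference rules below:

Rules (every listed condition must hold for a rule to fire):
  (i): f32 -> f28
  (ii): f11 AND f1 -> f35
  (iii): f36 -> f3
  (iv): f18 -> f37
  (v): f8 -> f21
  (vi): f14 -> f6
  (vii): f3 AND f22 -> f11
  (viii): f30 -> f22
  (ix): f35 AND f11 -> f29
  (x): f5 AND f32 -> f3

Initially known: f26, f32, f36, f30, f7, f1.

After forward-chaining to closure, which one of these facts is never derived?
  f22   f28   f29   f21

f21

Round 1 fires (i), (iii), (viii), giving f28, f3, f22.
Round 2 fires (vii), giving f11.
Round 3 fires (ii), giving f35.
Round 4 fires (ix), giving f29.
Derived: f28 (round 1), f22 (round 1), f29 (round 4). f21 never appears in any round.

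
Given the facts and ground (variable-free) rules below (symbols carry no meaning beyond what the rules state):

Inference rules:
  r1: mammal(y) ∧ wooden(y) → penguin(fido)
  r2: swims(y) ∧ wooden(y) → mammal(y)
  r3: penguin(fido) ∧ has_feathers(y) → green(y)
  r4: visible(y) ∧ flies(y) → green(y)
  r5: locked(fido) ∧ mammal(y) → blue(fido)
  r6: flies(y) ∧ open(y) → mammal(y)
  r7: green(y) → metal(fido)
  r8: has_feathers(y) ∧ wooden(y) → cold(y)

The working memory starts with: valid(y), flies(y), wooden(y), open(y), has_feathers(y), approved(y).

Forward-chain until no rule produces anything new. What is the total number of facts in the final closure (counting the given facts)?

Round 1 fires r6, r8, giving mammal(y), cold(y).
Round 2 fires r1, giving penguin(fido).
Round 3 fires r3, giving green(y).
Round 4 fires r7, giving metal(fido).
Closure: {approved(y), cold(y), flies(y), green(y), has_feathers(y), mammal(y), metal(fido), open(y), penguin(fido), valid(y), wooden(y)} — 11 facts.

11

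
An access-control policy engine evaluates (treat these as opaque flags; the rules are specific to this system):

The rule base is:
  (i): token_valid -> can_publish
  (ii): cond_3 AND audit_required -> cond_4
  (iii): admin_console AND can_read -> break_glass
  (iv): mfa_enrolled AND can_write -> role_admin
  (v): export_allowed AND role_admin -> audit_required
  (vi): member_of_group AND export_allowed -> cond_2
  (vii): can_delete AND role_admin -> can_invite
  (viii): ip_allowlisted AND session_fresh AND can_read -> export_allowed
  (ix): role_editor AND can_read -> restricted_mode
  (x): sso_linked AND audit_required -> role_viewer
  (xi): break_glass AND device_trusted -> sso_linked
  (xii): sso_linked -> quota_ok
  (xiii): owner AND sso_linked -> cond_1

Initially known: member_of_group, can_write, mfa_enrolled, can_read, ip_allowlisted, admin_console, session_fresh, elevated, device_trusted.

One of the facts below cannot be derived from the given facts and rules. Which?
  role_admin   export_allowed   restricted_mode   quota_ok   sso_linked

Round 1: (iii) [admin_console AND can_read -> break_glass]; (iv) [mfa_enrolled AND can_write -> role_admin]; (viii) [ip_allowlisted AND session_fresh AND can_read -> export_allowed]. Adds break_glass, role_admin, export_allowed.
Round 2: (v) [export_allowed AND role_admin -> audit_required]; (vi) [member_of_group AND export_allowed -> cond_2]; (xi) [break_glass AND device_trusted -> sso_linked]. Adds audit_required, cond_2, sso_linked.
Round 3: (x) [sso_linked AND audit_required -> role_viewer]; (xii) [sso_linked -> quota_ok]. Adds role_viewer, quota_ok.
Derived: sso_linked (round 2), role_admin (round 1), export_allowed (round 1), quota_ok (round 3). restricted_mode never appears in any round.

restricted_mode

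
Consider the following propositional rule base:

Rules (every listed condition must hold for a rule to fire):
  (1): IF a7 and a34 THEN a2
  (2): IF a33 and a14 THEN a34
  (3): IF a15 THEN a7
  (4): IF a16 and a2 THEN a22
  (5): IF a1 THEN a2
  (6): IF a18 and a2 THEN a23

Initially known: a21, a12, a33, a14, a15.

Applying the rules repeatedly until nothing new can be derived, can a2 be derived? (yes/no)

yes

Round 1 fires (2), (3), giving a34, a7.
Round 2 fires (1), giving a2.
a2 appears in round 2, so it is derivable.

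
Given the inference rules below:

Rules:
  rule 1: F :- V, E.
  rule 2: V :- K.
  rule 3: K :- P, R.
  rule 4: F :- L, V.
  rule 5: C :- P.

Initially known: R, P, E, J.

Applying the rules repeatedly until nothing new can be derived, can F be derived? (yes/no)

Round 1 — rule 3, rule 5, derive K, C.
Round 2 — rule 2, derive V.
Round 3 — rule 1, derive F.
F appears in round 3, so it is derivable.

yes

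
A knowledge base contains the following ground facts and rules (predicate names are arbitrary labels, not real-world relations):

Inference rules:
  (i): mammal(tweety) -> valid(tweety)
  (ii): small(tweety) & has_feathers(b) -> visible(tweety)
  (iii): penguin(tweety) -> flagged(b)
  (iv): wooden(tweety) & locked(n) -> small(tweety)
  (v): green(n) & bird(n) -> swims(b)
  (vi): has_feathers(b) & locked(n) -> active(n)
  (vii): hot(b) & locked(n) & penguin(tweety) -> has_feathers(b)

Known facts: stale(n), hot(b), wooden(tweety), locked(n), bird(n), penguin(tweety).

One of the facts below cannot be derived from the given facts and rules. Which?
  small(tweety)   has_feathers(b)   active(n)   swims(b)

swims(b)

Round 1: (iii) [penguin(tweety) -> flagged(b)]; (iv) [wooden(tweety) & locked(n) -> small(tweety)]; (vii) [hot(b) & locked(n) & penguin(tweety) -> has_feathers(b)]. New: flagged(b), small(tweety), has_feathers(b).
Round 2: (ii) [small(tweety) & has_feathers(b) -> visible(tweety)]; (vi) [has_feathers(b) & locked(n) -> active(n)]. New: visible(tweety), active(n).
Derived: small(tweety) (round 1), has_feathers(b) (round 1), active(n) (round 2). swims(b) never appears in any round.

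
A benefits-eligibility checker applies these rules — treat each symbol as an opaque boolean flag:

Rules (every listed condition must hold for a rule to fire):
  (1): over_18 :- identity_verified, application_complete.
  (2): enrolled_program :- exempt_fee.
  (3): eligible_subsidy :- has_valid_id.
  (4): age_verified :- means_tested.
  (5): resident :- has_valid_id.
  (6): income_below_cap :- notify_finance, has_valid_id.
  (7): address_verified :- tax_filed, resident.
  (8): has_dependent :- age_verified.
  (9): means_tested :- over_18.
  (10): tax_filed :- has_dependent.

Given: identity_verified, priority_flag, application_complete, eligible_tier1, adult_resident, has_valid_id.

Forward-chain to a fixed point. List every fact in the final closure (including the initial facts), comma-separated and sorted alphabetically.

Round 1: (1) [over_18 :- identity_verified, application_complete.]; (3) [eligible_subsidy :- has_valid_id.]; (5) [resident :- has_valid_id.]. New: over_18, eligible_subsidy, resident.
Round 2: (9) [means_tested :- over_18.]. New: means_tested.
Round 3: (4) [age_verified :- means_tested.]. New: age_verified.
Round 4: (8) [has_dependent :- age_verified.]. New: has_dependent.
Round 5: (10) [tax_filed :- has_dependent.]. New: tax_filed.
Round 6: (7) [address_verified :- tax_filed, resident.]. New: address_verified.

address_verified, adult_resident, age_verified, application_complete, eligible_subsidy, eligible_tier1, has_dependent, has_valid_id, identity_verified, means_tested, over_18, priority_flag, resident, tax_filed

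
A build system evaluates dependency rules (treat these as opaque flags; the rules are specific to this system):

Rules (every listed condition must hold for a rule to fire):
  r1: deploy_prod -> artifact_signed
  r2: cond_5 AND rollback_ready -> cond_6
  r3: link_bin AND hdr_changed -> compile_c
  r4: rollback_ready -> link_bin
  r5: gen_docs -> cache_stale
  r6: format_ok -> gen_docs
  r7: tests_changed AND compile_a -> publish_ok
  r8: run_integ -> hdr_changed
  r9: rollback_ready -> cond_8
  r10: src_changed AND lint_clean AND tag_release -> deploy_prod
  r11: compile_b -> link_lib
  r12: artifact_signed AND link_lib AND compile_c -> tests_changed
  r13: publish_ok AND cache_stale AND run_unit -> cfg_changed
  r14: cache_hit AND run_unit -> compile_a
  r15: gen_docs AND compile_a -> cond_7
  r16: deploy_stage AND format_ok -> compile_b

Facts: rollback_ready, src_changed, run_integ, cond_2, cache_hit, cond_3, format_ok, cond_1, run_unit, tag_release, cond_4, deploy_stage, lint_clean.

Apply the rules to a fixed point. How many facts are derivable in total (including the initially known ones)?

28

Round 1: r4 [rollback_ready -> link_bin]; r6 [format_ok -> gen_docs]; r8 [run_integ -> hdr_changed]; r9 [rollback_ready -> cond_8]; r10 [src_changed AND lint_clean AND tag_release -> deploy_prod]; r14 [cache_hit AND run_unit -> compile_a]; r16 [deploy_stage AND format_ok -> compile_b]. New: link_bin, gen_docs, hdr_changed, cond_8, deploy_prod, compile_a, compile_b.
Round 2: r1 [deploy_prod -> artifact_signed]; r3 [link_bin AND hdr_changed -> compile_c]; r5 [gen_docs -> cache_stale]; r11 [compile_b -> link_lib]; r15 [gen_docs AND compile_a -> cond_7]. New: artifact_signed, compile_c, cache_stale, link_lib, cond_7.
Round 3: r12 [artifact_signed AND link_lib AND compile_c -> tests_changed]. New: tests_changed.
Round 4: r7 [tests_changed AND compile_a -> publish_ok]. New: publish_ok.
Round 5: r13 [publish_ok AND cache_stale AND run_unit -> cfg_changed]. New: cfg_changed.
Closure: {artifact_signed, cache_hit, cache_stale, cfg_changed, compile_a, compile_b, compile_c, cond_1, cond_2, cond_3, cond_4, cond_7, cond_8, deploy_prod, deploy_stage, format_ok, gen_docs, hdr_changed, link_bin, link_lib, lint_clean, publish_ok, rollback_ready, run_integ, run_unit, src_changed, tag_release, tests_changed} — 28 facts.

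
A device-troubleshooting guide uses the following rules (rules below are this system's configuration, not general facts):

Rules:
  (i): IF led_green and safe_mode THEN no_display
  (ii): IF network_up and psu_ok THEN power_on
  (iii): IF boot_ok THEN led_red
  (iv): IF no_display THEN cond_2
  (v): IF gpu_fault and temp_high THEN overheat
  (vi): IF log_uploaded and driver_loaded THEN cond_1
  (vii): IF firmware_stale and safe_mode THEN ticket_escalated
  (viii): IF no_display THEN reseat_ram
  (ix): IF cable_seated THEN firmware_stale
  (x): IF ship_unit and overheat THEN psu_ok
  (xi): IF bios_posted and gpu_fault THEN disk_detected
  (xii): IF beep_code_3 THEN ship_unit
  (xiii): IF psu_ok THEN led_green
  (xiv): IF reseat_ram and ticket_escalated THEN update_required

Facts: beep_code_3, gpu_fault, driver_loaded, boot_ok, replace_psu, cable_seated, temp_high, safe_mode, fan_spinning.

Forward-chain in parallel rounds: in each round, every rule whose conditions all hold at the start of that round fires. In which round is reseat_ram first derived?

5

Round 1: (iii) [IF boot_ok THEN led_red]; (v) [IF gpu_fault and temp_high THEN overheat]; (ix) [IF cable_seated THEN firmware_stale]; (xii) [IF beep_code_3 THEN ship_unit]. Adds led_red, overheat, firmware_stale, ship_unit.
Round 2: (vii) [IF firmware_stale and safe_mode THEN ticket_escalated]; (x) [IF ship_unit and overheat THEN psu_ok]. Adds ticket_escalated, psu_ok.
Round 3: (xiii) [IF psu_ok THEN led_green]. Adds led_green.
Round 4: (i) [IF led_green and safe_mode THEN no_display]. Adds no_display.
Round 5: (iv) [IF no_display THEN cond_2]; (viii) [IF no_display THEN reseat_ram]. Adds cond_2, reseat_ram.
reseat_ram first appears in round 5.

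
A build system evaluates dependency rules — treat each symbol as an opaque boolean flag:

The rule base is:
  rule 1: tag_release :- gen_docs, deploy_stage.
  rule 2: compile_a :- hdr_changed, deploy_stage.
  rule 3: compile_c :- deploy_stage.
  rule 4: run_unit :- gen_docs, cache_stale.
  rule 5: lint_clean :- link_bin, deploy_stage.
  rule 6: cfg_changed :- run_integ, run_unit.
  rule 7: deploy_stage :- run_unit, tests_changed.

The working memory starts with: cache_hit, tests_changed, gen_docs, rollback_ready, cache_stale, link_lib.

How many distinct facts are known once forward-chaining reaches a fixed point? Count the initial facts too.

Round 1: rule 4 [run_unit :- gen_docs, cache_stale.]. Adds run_unit.
Round 2: rule 7 [deploy_stage :- run_unit, tests_changed.]. Adds deploy_stage.
Round 3: rule 1 [tag_release :- gen_docs, deploy_stage.]; rule 3 [compile_c :- deploy_stage.]. Adds tag_release, compile_c.
Closure: {cache_hit, cache_stale, compile_c, deploy_stage, gen_docs, link_lib, rollback_ready, run_unit, tag_release, tests_changed} — 10 facts.

10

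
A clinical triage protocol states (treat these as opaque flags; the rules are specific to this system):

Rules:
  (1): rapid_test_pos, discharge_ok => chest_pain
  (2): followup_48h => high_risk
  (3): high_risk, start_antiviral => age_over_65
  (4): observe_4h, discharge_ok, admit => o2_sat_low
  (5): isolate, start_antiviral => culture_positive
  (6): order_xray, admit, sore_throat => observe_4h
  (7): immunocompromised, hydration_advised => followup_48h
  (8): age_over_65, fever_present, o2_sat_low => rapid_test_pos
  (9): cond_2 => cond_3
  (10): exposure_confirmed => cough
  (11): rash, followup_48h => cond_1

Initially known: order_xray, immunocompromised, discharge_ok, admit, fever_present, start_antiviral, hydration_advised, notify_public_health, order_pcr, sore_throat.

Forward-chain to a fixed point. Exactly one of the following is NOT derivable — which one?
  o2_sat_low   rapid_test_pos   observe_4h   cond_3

cond_3

Round 1: (6) [order_xray, admit, sore_throat => observe_4h]; (7) [immunocompromised, hydration_advised => followup_48h]. New: observe_4h, followup_48h.
Round 2: (2) [followup_48h => high_risk]; (4) [observe_4h, discharge_ok, admit => o2_sat_low]. New: high_risk, o2_sat_low.
Round 3: (3) [high_risk, start_antiviral => age_over_65]. New: age_over_65.
Round 4: (8) [age_over_65, fever_present, o2_sat_low => rapid_test_pos]. New: rapid_test_pos.
Round 5: (1) [rapid_test_pos, discharge_ok => chest_pain]. New: chest_pain.
Derived: rapid_test_pos (round 4), o2_sat_low (round 2), observe_4h (round 1). cond_3 never appears in any round.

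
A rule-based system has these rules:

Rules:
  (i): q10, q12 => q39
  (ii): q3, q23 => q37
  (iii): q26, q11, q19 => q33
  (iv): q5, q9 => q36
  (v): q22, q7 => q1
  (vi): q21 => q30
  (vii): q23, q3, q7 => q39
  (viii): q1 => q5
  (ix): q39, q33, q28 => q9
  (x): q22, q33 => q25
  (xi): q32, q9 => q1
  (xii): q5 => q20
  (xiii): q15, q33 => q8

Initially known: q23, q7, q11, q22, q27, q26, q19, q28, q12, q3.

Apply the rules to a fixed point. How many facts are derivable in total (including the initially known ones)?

[1] (ii) [q3, q23 => q37]; (iii) [q26, q11, q19 => q33]; (v) [q22, q7 => q1]; (vii) [q23, q3, q7 => q39]. ⇒ new: q37, q33, q1, q39.
[2] (viii) [q1 => q5]; (ix) [q39, q33, q28 => q9]; (x) [q22, q33 => q25]. ⇒ new: q5, q9, q25.
[3] (iv) [q5, q9 => q36]; (xii) [q5 => q20]. ⇒ new: q36, q20.
Closure: {q1, q11, q12, q19, q20, q22, q23, q25, q26, q27, q28, q3, q33, q36, q37, q39, q5, q7, q9} — 19 facts.

19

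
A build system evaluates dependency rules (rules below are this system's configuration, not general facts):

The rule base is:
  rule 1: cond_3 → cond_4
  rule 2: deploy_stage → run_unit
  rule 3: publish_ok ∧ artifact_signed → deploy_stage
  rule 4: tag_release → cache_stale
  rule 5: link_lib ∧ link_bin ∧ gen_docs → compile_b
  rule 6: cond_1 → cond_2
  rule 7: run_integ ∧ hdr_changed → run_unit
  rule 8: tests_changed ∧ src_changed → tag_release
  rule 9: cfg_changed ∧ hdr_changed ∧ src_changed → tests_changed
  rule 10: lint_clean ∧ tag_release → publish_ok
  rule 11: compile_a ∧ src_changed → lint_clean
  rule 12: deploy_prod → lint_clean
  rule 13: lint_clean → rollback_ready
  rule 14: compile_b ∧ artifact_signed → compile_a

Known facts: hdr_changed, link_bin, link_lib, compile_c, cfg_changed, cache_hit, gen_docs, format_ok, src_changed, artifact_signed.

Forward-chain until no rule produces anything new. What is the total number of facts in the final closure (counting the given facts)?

Round 1 fires rule 5, rule 9, giving compile_b, tests_changed.
Round 2 fires rule 8, rule 14, giving tag_release, compile_a.
Round 3 fires rule 4, rule 11, giving cache_stale, lint_clean.
Round 4 fires rule 10, rule 13, giving publish_ok, rollback_ready.
Round 5 fires rule 3, giving deploy_stage.
Round 6 fires rule 2, giving run_unit.
Closure: {artifact_signed, cache_hit, cache_stale, cfg_changed, compile_a, compile_b, compile_c, deploy_stage, format_ok, gen_docs, hdr_changed, link_bin, link_lib, lint_clean, publish_ok, rollback_ready, run_unit, src_changed, tag_release, tests_changed} — 20 facts.

20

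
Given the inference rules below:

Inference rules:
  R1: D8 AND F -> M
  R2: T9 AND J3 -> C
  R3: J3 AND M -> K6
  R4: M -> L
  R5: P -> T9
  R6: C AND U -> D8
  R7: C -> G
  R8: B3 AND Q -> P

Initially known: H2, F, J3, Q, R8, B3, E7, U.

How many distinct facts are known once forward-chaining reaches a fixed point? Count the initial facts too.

16

[1] R8 [B3 AND Q -> P]. ⇒ new: P.
[2] R5 [P -> T9]. ⇒ new: T9.
[3] R2 [T9 AND J3 -> C]. ⇒ new: C.
[4] R6 [C AND U -> D8]; R7 [C -> G]. ⇒ new: D8, G.
[5] R1 [D8 AND F -> M]. ⇒ new: M.
[6] R3 [J3 AND M -> K6]; R4 [M -> L]. ⇒ new: K6, L.
Closure: {B3, C, D8, E7, F, G, H2, J3, K6, L, M, P, Q, R8, T9, U} — 16 facts.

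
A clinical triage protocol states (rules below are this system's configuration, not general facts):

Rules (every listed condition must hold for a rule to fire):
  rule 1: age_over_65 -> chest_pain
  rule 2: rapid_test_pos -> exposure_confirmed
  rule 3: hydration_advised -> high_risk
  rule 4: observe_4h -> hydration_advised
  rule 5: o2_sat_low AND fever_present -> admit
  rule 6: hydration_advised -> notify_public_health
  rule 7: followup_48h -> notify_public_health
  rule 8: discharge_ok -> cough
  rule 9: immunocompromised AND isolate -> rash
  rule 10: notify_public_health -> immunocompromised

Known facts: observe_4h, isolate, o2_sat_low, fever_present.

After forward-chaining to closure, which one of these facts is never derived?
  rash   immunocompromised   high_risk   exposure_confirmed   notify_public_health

exposure_confirmed

Round 1 fires rule 4, rule 5, giving hydration_advised, admit.
Round 2 fires rule 3, rule 6, giving high_risk, notify_public_health.
Round 3 fires rule 10, giving immunocompromised.
Round 4 fires rule 9, giving rash.
Derived: high_risk (round 2), notify_public_health (round 2), immunocompromised (round 3), rash (round 4). exposure_confirmed never appears in any round.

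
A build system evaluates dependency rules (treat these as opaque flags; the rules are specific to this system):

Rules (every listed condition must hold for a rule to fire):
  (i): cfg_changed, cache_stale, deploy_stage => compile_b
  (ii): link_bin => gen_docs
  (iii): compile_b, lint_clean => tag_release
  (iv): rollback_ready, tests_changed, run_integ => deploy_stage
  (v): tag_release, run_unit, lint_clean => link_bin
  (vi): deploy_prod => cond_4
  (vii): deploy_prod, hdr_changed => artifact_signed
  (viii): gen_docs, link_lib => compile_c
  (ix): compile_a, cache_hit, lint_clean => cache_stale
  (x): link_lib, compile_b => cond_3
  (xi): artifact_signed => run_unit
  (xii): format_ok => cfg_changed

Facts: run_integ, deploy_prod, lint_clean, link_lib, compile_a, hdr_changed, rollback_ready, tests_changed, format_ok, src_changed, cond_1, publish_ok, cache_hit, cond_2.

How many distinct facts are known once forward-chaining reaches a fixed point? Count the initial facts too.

26

Round 1 — (iv), (vi), (vii), (ix), (xii), derive deploy_stage, cond_4, artifact_signed, cache_stale, cfg_changed.
Round 2 — (i), (xi), derive compile_b, run_unit.
Round 3 — (iii), (x), derive tag_release, cond_3.
Round 4 — (v), derive link_bin.
Round 5 — (ii), derive gen_docs.
Round 6 — (viii), derive compile_c.
Closure: {artifact_signed, cache_hit, cache_stale, cfg_changed, compile_a, compile_b, compile_c, cond_1, cond_2, cond_3, cond_4, deploy_prod, deploy_stage, format_ok, gen_docs, hdr_changed, link_bin, link_lib, lint_clean, publish_ok, rollback_ready, run_integ, run_unit, src_changed, tag_release, tests_changed} — 26 facts.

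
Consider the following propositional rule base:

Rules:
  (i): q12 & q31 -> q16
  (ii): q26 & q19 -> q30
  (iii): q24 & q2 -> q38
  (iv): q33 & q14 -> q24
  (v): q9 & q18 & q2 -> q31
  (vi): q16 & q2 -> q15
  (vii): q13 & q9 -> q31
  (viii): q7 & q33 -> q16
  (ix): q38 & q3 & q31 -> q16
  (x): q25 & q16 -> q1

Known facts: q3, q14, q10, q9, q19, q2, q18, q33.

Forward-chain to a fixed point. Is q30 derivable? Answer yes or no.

Round 1: (iv) [q33 & q14 -> q24]; (v) [q9 & q18 & q2 -> q31]. New: q24, q31.
Round 2: (iii) [q24 & q2 -> q38]. New: q38.
Round 3: (ix) [q38 & q3 & q31 -> q16]. New: q16.
Round 4: (vi) [q16 & q2 -> q15]. New: q15.
Fixed point reached. q30 is concluded only by (ii); (ii) needs q26 (never derived).

no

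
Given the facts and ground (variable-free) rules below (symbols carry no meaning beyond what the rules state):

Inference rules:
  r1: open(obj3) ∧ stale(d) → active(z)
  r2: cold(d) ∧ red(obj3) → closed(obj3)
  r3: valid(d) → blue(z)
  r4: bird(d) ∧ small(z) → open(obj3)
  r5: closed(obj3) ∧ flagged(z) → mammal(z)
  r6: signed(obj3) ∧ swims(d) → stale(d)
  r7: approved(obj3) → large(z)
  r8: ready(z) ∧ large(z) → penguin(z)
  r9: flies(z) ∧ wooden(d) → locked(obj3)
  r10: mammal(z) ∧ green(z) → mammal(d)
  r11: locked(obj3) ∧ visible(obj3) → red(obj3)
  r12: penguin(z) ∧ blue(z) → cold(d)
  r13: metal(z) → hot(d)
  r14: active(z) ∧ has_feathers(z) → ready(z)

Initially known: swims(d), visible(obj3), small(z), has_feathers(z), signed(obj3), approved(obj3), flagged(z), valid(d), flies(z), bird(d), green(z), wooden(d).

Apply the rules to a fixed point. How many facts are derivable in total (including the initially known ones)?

[1] r3 [valid(d) → blue(z)]; r4 [bird(d) ∧ small(z) → open(obj3)]; r6 [signed(obj3) ∧ swims(d) → stale(d)]; r7 [approved(obj3) → large(z)]; r9 [flies(z) ∧ wooden(d) → locked(obj3)]. ⇒ new: blue(z), open(obj3), stale(d), large(z), locked(obj3).
[2] r1 [open(obj3) ∧ stale(d) → active(z)]; r11 [locked(obj3) ∧ visible(obj3) → red(obj3)]. ⇒ new: active(z), red(obj3).
[3] r14 [active(z) ∧ has_feathers(z) → ready(z)]. ⇒ new: ready(z).
[4] r8 [ready(z) ∧ large(z) → penguin(z)]. ⇒ new: penguin(z).
[5] r12 [penguin(z) ∧ blue(z) → cold(d)]. ⇒ new: cold(d).
[6] r2 [cold(d) ∧ red(obj3) → closed(obj3)]. ⇒ new: closed(obj3).
[7] r5 [closed(obj3) ∧ flagged(z) → mammal(z)]. ⇒ new: mammal(z).
[8] r10 [mammal(z) ∧ green(z) → mammal(d)]. ⇒ new: mammal(d).
Closure: {active(z), approved(obj3), bird(d), blue(z), closed(obj3), cold(d), flagged(z), flies(z), green(z), has_feathers(z), large(z), locked(obj3), mammal(d), mammal(z), open(obj3), penguin(z), ready(z), red(obj3), signed(obj3), small(z), stale(d), swims(d), valid(d), visible(obj3), wooden(d)} — 25 facts.

25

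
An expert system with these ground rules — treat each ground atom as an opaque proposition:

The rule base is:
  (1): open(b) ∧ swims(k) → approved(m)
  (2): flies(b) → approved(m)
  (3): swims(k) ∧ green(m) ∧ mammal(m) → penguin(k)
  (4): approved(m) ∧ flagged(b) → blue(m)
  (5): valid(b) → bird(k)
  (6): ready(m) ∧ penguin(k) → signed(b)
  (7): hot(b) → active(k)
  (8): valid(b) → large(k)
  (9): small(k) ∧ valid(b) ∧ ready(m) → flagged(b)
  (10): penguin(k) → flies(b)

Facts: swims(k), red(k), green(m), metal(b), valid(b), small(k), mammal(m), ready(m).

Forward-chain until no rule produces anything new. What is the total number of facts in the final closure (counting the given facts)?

Round 1 fires (3), (5), (8), (9), giving penguin(k), bird(k), large(k), flagged(b).
Round 2 fires (6), (10), giving signed(b), flies(b).
Round 3 fires (2), giving approved(m).
Round 4 fires (4), giving blue(m).
Closure: {approved(m), bird(k), blue(m), flagged(b), flies(b), green(m), large(k), mammal(m), metal(b), penguin(k), ready(m), red(k), signed(b), small(k), swims(k), valid(b)} — 16 facts.

16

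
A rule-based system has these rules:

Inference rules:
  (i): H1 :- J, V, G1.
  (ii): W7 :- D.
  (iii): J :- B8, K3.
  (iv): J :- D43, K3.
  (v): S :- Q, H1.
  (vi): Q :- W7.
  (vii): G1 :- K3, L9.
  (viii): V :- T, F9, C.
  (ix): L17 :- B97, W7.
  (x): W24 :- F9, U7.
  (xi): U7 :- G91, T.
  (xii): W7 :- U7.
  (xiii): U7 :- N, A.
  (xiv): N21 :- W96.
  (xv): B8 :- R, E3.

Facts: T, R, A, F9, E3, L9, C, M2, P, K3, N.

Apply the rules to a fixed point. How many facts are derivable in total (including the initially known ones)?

21

Round 1 — (vii), (viii), (xiii), (xv), derive G1, V, U7, B8.
Round 2 — (iii), (x), (xii), derive J, W24, W7.
Round 3 — (i), (vi), derive H1, Q.
Round 4 — (v), derive S.
Closure: {A, B8, C, E3, F9, G1, H1, J, K3, L9, M2, N, P, Q, R, S, T, U7, V, W24, W7} — 21 facts.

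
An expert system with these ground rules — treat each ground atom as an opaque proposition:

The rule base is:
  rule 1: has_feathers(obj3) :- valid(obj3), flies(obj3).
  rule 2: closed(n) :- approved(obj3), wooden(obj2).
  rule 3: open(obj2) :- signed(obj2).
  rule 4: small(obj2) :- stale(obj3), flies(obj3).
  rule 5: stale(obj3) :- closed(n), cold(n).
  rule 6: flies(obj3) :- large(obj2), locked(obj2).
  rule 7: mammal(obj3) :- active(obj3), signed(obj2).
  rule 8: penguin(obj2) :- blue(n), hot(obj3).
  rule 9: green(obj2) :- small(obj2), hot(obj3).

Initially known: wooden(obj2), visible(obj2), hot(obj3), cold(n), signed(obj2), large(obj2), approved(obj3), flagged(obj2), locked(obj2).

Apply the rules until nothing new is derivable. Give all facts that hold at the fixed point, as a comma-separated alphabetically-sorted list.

Round 1 — rule 2, rule 3, rule 6, derive closed(n), open(obj2), flies(obj3).
Round 2 — rule 5, derive stale(obj3).
Round 3 — rule 4, derive small(obj2).
Round 4 — rule 9, derive green(obj2).

approved(obj3), closed(n), cold(n), flagged(obj2), flies(obj3), green(obj2), hot(obj3), large(obj2), locked(obj2), open(obj2), signed(obj2), small(obj2), stale(obj3), visible(obj2), wooden(obj2)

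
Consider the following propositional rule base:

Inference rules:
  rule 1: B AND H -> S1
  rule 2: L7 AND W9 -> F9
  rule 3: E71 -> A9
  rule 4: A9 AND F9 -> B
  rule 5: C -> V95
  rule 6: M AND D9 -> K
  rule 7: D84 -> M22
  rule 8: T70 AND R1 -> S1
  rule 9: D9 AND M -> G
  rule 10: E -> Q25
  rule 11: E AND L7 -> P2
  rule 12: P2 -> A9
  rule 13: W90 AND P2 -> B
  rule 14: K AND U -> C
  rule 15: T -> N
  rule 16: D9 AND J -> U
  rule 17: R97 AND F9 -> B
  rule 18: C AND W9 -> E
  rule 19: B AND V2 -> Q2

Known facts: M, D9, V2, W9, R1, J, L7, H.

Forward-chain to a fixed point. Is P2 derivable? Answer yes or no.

Round 1 fires rule 2, rule 6, rule 9, rule 16, giving F9, K, G, U.
Round 2 fires rule 14, giving C.
Round 3 fires rule 5, rule 18, giving V95, E.
Round 4 fires rule 10, rule 11, giving Q25, P2.
Round 5 fires rule 12, giving A9.
Round 6 fires rule 4, giving B.
Round 7 fires rule 1, rule 19, giving S1, Q2.
P2 appears in round 4, so it is derivable.

yes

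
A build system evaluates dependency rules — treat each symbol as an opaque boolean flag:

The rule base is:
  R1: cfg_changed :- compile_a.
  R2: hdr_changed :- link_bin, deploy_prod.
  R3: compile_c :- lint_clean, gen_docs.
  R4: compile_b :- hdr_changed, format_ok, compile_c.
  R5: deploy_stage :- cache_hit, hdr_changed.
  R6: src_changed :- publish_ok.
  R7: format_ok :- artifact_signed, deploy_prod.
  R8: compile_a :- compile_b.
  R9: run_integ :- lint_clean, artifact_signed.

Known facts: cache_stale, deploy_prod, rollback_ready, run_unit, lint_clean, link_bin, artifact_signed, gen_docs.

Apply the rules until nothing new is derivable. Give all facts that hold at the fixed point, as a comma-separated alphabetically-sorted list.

Round 1: R2 [hdr_changed :- link_bin, deploy_prod.]; R3 [compile_c :- lint_clean, gen_docs.]; R7 [format_ok :- artifact_signed, deploy_prod.]; R9 [run_integ :- lint_clean, artifact_signed.]. Adds hdr_changed, compile_c, format_ok, run_integ.
Round 2: R4 [compile_b :- hdr_changed, format_ok, compile_c.]. Adds compile_b.
Round 3: R8 [compile_a :- compile_b.]. Adds compile_a.
Round 4: R1 [cfg_changed :- compile_a.]. Adds cfg_changed.

artifact_signed, cache_stale, cfg_changed, compile_a, compile_b, compile_c, deploy_prod, format_ok, gen_docs, hdr_changed, link_bin, lint_clean, rollback_ready, run_integ, run_unit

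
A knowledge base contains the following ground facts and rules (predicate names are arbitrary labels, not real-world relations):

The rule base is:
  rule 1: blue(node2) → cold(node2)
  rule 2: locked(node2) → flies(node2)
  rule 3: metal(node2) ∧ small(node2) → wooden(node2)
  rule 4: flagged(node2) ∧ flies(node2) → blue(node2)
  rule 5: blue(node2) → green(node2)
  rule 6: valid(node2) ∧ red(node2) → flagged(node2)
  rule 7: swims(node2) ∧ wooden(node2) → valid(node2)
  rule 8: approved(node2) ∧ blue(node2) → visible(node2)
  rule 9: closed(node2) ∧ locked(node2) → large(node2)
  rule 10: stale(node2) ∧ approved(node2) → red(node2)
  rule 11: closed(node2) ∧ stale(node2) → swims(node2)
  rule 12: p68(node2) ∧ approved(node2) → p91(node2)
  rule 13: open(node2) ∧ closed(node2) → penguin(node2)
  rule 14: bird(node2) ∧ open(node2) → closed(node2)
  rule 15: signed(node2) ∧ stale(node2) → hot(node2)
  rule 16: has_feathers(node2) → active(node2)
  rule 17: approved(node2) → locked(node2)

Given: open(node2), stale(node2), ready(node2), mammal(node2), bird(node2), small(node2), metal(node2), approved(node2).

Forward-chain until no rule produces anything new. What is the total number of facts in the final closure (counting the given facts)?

Round 1: rule 3 [metal(node2) ∧ small(node2) → wooden(node2)]; rule 10 [stale(node2) ∧ approved(node2) → red(node2)]; rule 14 [bird(node2) ∧ open(node2) → closed(node2)]; rule 17 [approved(node2) → locked(node2)]. Adds wooden(node2), red(node2), closed(node2), locked(node2).
Round 2: rule 2 [locked(node2) → flies(node2)]; rule 9 [closed(node2) ∧ locked(node2) → large(node2)]; rule 11 [closed(node2) ∧ stale(node2) → swims(node2)]; rule 13 [open(node2) ∧ closed(node2) → penguin(node2)]. Adds flies(node2), large(node2), swims(node2), penguin(node2).
Round 3: rule 7 [swims(node2) ∧ wooden(node2) → valid(node2)]. Adds valid(node2).
Round 4: rule 6 [valid(node2) ∧ red(node2) → flagged(node2)]. Adds flagged(node2).
Round 5: rule 4 [flagged(node2) ∧ flies(node2) → blue(node2)]. Adds blue(node2).
Round 6: rule 1 [blue(node2) → cold(node2)]; rule 5 [blue(node2) → green(node2)]; rule 8 [approved(node2) ∧ blue(node2) → visible(node2)]. Adds cold(node2), green(node2), visible(node2).
Closure: {approved(node2), bird(node2), blue(node2), closed(node2), cold(node2), flagged(node2), flies(node2), green(node2), large(node2), locked(node2), mammal(node2), metal(node2), open(node2), penguin(node2), ready(node2), red(node2), small(node2), stale(node2), swims(node2), valid(node2), visible(node2), wooden(node2)} — 22 facts.

22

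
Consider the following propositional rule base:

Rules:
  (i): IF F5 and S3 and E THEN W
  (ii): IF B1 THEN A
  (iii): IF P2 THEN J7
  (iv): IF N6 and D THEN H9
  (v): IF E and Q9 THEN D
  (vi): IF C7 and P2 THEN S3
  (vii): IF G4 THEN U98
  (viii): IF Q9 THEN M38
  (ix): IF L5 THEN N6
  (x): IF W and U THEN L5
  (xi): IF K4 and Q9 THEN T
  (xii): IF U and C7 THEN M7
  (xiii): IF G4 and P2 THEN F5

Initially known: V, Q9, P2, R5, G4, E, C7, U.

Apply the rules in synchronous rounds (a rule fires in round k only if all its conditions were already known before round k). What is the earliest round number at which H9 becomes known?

5

Round 1: (iii) [IF P2 THEN J7]; (v) [IF E and Q9 THEN D]; (vi) [IF C7 and P2 THEN S3]; (vii) [IF G4 THEN U98]; (viii) [IF Q9 THEN M38]; (xii) [IF U and C7 THEN M7]; (xiii) [IF G4 and P2 THEN F5]. New: J7, D, S3, U98, M38, M7, F5.
Round 2: (i) [IF F5 and S3 and E THEN W]. New: W.
Round 3: (x) [IF W and U THEN L5]. New: L5.
Round 4: (ix) [IF L5 THEN N6]. New: N6.
Round 5: (iv) [IF N6 and D THEN H9]. New: H9.
H9 first appears in round 5.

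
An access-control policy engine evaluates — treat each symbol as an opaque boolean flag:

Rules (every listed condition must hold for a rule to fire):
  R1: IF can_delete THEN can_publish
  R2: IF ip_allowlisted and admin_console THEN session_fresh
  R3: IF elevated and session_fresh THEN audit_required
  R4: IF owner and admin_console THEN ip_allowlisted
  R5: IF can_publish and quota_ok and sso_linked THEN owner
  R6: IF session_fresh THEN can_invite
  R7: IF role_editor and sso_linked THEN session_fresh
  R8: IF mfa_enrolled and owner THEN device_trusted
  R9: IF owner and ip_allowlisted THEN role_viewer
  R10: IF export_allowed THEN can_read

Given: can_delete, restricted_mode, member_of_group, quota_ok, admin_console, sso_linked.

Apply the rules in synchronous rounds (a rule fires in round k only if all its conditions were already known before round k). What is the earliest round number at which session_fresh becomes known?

Round 1 fires R1, giving can_publish.
Round 2 fires R5, giving owner.
Round 3 fires R4, giving ip_allowlisted.
Round 4 fires R2, R9, giving session_fresh, role_viewer.
session_fresh first appears in round 4.

4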